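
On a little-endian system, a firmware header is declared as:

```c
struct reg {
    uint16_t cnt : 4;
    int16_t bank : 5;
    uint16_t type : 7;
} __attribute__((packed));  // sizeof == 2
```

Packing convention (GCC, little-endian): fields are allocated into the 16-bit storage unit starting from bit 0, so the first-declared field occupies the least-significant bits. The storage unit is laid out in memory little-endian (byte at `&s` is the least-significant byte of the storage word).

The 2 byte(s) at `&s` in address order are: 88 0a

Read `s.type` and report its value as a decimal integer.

5

[0]=0x88 [1]=0x0a (little-endian) → word 0x0a88
cnt:4 @ bit 0 → (0x0a88>>0)&0xf = 0x8
bank:5 @ bit 4 → (0x0a88>>4)&0x1f = 0x8
type:7 @ bit 9 → (0x0a88>>9)&0x7f = 0x5  ←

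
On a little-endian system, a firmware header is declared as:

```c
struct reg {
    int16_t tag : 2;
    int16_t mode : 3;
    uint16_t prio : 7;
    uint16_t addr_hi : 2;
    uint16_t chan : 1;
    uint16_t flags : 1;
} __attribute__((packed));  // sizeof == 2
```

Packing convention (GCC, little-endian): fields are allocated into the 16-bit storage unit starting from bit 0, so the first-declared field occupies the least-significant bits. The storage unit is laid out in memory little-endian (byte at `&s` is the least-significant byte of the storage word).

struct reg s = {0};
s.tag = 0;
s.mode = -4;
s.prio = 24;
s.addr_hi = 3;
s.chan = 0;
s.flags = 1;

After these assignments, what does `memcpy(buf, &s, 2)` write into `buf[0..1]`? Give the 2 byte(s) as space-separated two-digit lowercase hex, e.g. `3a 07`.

tag:2 = 0 → 0x0 << 0 → word 0x0000
mode:3 = -4 → 0x4 << 2 → word 0x0010
prio:7 = 24 → 0x18 << 5 → word 0x0310
addr_hi:2 = 3 → 0x3 << 12 → word 0x3310
chan:1 = 0 → 0x0 << 14 → word 0x3310
flags:1 = 1 → 0x1 << 15 → word 0xb310
word = 0xb310 → little-endian bytes:
  [0]=0x10  [1]=0xb3

10 b3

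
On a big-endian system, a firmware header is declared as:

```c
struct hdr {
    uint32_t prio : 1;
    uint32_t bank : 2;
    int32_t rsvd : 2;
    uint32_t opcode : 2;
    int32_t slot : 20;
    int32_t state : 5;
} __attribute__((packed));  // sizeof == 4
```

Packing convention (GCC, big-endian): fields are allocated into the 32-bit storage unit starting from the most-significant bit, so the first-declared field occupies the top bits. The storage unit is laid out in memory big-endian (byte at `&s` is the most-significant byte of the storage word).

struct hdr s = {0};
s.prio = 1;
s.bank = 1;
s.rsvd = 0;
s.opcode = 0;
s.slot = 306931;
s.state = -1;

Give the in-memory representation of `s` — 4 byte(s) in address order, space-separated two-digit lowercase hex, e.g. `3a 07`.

[31+:1] prio=1 & 0x1 = 0x1; word=0x80000000
[29+:2] bank=1 & 0x3 = 0x1; word=0xa0000000
[27+:2] rsvd=0 & 0x3 = 0x0; word=0xa0000000
[25+:2] opcode=0 & 0x3 = 0x0; word=0xa0000000
[5+:20] slot=306931 & 0xfffff = 0x4aef3; word=0xa095de60
[0+:5] state=-1 & 0x1f = 0x1f; word=0xa095de7f
word = 0xa095de7f → big-endian bytes:
  [0]=0xa0  [1]=0x95  [2]=0xde  [3]=0x7f

a0 95 de 7f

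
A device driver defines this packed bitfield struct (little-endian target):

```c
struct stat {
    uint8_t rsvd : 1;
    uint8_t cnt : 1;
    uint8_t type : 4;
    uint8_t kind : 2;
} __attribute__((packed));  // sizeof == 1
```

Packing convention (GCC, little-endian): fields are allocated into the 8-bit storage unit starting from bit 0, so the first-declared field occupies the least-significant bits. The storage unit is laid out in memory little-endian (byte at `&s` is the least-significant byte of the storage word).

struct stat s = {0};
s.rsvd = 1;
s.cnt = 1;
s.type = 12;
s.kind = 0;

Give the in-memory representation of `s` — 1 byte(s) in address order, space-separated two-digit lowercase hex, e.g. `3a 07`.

rsvd (1b) val=1 bits=0x1 at bit 0: 0x01
cnt (1b) val=1 bits=0x1 at bit 1: 0x03
type (4b) val=12 bits=0xc at bit 2: 0x33
kind (2b) val=0 bits=0x0 at bit 6: 0x33
word = 0x33 → little-endian bytes:
  [0]=0x33

33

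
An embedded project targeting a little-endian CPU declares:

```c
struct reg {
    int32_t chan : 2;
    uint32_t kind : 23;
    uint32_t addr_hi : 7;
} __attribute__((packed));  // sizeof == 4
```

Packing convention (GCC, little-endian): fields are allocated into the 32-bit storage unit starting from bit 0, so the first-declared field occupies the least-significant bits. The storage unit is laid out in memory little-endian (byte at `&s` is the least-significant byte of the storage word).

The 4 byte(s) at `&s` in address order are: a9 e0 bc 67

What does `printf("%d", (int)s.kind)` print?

[0]=0xa9 [1]=0xe0 [2]=0xbc [3]=0x67 (little-endian) → word 0x67bce0a9
chan [0+:2] = (word>>0) & 0x3 = 1
kind [2+:23] = (word>>2) & 0x7fffff = 7288874  ←
addr_hi [25+:7] = (word>>25) & 0x7f = 51

7288874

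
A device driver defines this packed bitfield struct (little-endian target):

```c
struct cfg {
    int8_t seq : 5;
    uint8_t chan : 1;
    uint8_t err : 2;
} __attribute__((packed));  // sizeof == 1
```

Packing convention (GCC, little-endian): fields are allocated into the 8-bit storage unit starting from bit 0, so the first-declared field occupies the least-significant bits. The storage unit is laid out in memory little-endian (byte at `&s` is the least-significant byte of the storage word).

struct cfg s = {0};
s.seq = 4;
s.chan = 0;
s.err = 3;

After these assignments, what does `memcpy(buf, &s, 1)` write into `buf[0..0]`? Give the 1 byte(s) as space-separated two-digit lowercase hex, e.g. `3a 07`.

c4

seq:5 = 4 → 0x4 << 0 → word 0x04
chan:1 = 0 → 0x0 << 5 → word 0x04
err:2 = 3 → 0x3 << 6 → word 0xc4
word = 0xc4 → little-endian bytes:
  [0]=0xc4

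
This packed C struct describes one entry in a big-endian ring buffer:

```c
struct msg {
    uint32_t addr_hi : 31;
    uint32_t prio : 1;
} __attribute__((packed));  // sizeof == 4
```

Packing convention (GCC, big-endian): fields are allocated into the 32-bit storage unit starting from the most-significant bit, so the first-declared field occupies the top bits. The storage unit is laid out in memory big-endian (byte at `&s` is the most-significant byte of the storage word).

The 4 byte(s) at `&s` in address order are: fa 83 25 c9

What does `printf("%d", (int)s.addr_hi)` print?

2101449444

[0]=0xfa [1]=0x83 [2]=0x25 [3]=0xc9 (big-endian) → word 0xfa8325c9
addr_hi [1+:31] = (word>>1) & 0x7fffffff = 2101449444  ←
prio [0+:1] = (word>>0) & 0x1 = 1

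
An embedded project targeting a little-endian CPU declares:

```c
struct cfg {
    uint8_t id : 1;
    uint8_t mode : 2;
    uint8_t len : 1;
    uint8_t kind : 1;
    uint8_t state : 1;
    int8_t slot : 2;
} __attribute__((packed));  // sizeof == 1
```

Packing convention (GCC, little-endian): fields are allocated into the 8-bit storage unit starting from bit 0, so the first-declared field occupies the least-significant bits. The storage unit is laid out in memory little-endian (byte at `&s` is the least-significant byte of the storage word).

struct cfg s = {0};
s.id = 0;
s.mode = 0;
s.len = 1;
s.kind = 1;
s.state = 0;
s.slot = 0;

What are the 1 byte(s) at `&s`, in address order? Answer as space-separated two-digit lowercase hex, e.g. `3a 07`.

id:1 = 0 → 0x0 << 0 → word 0x00
mode:2 = 0 → 0x0 << 1 → word 0x00
len:1 = 1 → 0x1 << 3 → word 0x08
kind:1 = 1 → 0x1 << 4 → word 0x18
state:1 = 0 → 0x0 << 5 → word 0x18
slot:2 = 0 → 0x0 << 6 → word 0x18
word = 0x18 → little-endian bytes:
  [0]=0x18

18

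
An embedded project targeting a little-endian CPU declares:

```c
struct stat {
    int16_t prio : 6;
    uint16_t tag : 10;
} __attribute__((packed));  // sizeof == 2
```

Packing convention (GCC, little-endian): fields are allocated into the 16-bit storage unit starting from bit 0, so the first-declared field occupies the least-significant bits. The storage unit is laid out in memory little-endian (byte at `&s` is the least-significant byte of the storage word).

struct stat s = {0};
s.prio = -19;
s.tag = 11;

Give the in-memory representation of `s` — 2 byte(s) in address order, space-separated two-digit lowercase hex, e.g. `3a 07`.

ed 02

[0+:6] prio=-19 & 0x3f = 0x2d; word=0x002d
[6+:10] tag=11 & 0x3ff = 0xb; word=0x02ed
word = 0x02ed → little-endian bytes:
  [0]=0xed  [1]=0x02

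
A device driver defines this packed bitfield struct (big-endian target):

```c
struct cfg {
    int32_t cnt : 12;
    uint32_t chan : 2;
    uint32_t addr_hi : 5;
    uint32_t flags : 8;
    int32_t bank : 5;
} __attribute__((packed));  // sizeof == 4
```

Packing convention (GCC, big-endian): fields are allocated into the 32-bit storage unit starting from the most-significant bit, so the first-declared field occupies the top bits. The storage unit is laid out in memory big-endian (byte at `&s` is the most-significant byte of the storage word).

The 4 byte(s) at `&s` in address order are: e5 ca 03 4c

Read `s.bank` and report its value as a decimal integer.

12

[0]=0xe5 [1]=0xca [2]=0x03 [3]=0x4c (big-endian) → word 0xe5ca034c
cnt:12 @ bit 20 → (0xe5ca034c>>20)&0xfff = 0xe5c
chan:2 @ bit 18 → (0xe5ca034c>>18)&0x3 = 0x2
addr_hi:5 @ bit 13 → (0xe5ca034c>>13)&0x1f = 0x10
flags:8 @ bit 5 → (0xe5ca034c>>5)&0xff = 0x1a
bank:5 @ bit 0 → (0xe5ca034c>>0)&0x1f = 0xc  ←
bank signed 5b, MSB=0: value = 12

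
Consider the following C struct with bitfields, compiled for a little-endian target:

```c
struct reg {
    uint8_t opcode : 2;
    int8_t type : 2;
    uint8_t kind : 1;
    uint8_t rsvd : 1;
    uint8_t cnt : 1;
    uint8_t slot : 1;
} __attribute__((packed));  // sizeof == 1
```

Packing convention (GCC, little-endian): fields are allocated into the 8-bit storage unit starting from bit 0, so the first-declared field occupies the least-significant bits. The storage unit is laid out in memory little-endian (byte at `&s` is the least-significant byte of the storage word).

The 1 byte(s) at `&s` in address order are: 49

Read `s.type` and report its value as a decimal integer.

-2

[0]=0x49 (little-endian) → word 0x49
opcode:2 @ bit 0 → (0x49>>0)&0x3 = 0x1
type:2 @ bit 2 → (0x49>>2)&0x3 = 0x2  ←
kind:1 @ bit 4 → (0x49>>4)&0x1 = 0x0
rsvd:1 @ bit 5 → (0x49>>5)&0x1 = 0x0
cnt:1 @ bit 6 → (0x49>>6)&0x1 = 0x1
slot:1 @ bit 7 → (0x49>>7)&0x1 = 0x0
type signed 2b, MSB=1: 2 - 4 = -2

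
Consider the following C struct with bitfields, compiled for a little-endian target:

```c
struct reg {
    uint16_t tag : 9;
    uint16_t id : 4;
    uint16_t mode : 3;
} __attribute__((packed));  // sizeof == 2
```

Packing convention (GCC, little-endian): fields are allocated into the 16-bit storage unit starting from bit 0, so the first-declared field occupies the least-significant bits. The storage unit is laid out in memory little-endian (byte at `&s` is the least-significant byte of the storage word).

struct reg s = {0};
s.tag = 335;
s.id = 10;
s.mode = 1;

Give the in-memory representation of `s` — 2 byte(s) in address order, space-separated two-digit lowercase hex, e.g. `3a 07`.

tag:9 = 335 → 0x14f << 0 → word 0x014f
id:4 = 10 → 0xa << 9 → word 0x154f
mode:3 = 1 → 0x1 << 13 → word 0x354f
word = 0x354f → little-endian bytes:
  [0]=0x4f  [1]=0x35

4f 35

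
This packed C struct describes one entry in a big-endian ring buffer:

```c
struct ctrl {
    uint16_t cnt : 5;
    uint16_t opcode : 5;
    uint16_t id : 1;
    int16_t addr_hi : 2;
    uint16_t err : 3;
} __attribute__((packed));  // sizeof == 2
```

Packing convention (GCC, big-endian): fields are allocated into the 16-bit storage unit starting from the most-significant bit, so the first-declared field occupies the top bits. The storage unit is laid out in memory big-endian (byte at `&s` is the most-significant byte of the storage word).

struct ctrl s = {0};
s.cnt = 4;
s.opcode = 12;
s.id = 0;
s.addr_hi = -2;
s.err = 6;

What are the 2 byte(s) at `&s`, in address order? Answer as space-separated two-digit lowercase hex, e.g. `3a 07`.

[11+:5] cnt=4 & 0x1f = 0x4; word=0x2000
[6+:5] opcode=12 & 0x1f = 0xc; word=0x2300
[5+:1] id=0 & 0x1 = 0x0; word=0x2300
[3+:2] addr_hi=-2 & 0x3 = 0x2; word=0x2310
[0+:3] err=6 & 0x7 = 0x6; word=0x2316
word = 0x2316 → big-endian bytes:
  [0]=0x23  [1]=0x16

23 16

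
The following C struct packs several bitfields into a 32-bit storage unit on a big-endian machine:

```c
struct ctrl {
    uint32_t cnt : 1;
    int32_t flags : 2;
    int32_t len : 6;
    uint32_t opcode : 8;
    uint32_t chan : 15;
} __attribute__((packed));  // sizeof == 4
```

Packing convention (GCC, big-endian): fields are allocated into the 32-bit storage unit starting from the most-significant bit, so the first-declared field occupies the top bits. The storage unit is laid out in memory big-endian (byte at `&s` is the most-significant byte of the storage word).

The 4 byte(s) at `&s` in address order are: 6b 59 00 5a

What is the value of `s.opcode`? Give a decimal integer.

[0]=0x6b [1]=0x59 [2]=0x00 [3]=0x5a (big-endian) → word 0x6b59005a
cnt [31+:1] = (word>>31) & 0x1 = 0
flags [29+:2] = (word>>29) & 0x3 = 3
len [23+:6] = (word>>23) & 0x3f = 22
opcode [15+:8] = (word>>15) & 0xff = 178  ←
chan [0+:15] = (word>>0) & 0x7fff = 90

178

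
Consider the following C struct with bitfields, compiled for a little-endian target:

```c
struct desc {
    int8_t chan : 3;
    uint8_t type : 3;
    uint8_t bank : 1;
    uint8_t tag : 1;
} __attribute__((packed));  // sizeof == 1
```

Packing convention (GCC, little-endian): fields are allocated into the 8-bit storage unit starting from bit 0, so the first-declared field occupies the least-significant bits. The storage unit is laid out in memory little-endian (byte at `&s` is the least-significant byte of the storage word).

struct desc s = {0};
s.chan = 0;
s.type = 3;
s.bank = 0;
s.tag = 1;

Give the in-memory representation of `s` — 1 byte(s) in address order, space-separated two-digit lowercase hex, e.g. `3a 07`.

chan:3 = 0 → 0x0 << 0 → word 0x00
type:3 = 3 → 0x3 << 3 → word 0x18
bank:1 = 0 → 0x0 << 6 → word 0x18
tag:1 = 1 → 0x1 << 7 → word 0x98
word = 0x98 → little-endian bytes:
  [0]=0x98

98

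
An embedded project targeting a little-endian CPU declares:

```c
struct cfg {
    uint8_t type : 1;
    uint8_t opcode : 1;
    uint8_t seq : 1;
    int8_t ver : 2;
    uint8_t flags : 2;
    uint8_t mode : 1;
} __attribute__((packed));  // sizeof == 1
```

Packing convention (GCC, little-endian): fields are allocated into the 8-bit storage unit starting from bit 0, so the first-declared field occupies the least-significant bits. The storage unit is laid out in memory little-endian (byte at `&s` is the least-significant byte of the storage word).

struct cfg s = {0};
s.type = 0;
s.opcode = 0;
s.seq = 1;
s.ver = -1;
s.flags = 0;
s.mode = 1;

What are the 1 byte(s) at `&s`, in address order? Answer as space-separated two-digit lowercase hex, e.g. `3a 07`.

type (1b) val=0 bits=0x0 at bit 0: 0x00
opcode (1b) val=0 bits=0x0 at bit 1: 0x00
seq (1b) val=1 bits=0x1 at bit 2: 0x04
ver (2b) val=-1 bits=0x3 at bit 3: 0x1c
flags (2b) val=0 bits=0x0 at bit 5: 0x1c
mode (1b) val=1 bits=0x1 at bit 7: 0x9c
word = 0x9c → little-endian bytes:
  [0]=0x9c

9c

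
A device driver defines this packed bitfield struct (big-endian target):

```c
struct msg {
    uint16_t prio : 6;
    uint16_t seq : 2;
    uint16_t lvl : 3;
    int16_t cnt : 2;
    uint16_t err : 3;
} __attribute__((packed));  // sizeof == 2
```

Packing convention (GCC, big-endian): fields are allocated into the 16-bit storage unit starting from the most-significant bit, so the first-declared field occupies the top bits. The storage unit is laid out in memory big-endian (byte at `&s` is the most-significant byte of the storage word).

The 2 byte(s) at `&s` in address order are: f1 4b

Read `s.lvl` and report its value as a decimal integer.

[0]=0xf1 [1]=0x4b (big-endian) → word 0xf14b
prio [10+:6] = (word>>10) & 0x3f = 60
seq [8+:2] = (word>>8) & 0x3 = 1
lvl [5+:3] = (word>>5) & 0x7 = 2  ←
cnt [3+:2] = (word>>3) & 0x3 = 1
err [0+:3] = (word>>0) & 0x7 = 3

2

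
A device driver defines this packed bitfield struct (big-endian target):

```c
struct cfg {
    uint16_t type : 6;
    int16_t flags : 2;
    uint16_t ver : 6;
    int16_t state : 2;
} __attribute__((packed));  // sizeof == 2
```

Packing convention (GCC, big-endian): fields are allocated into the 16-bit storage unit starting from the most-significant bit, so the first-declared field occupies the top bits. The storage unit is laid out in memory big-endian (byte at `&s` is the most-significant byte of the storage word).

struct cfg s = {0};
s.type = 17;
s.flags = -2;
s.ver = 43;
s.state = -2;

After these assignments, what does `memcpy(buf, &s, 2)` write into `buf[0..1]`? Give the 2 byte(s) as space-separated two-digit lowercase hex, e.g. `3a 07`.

type:6 = 17 → 0x11 << 10 → word 0x4400
flags:2 = -2 → 0x2 << 8 → word 0x4600
ver:6 = 43 → 0x2b << 2 → word 0x46ac
state:2 = -2 → 0x2 << 0 → word 0x46ae
word = 0x46ae → big-endian bytes:
  [0]=0x46  [1]=0xae

46 ae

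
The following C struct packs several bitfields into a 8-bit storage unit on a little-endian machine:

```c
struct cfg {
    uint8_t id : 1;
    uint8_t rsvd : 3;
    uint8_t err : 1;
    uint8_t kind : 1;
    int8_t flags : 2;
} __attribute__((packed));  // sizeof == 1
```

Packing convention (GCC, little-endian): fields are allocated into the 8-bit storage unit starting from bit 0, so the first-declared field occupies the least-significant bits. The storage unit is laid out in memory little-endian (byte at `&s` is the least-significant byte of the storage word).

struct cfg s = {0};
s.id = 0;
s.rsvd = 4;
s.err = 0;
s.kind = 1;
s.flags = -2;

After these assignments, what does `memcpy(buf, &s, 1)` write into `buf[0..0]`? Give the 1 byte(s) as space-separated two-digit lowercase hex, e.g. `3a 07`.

id:1 = 0 → 0x0 << 0 → word 0x00
rsvd:3 = 4 → 0x4 << 1 → word 0x08
err:1 = 0 → 0x0 << 4 → word 0x08
kind:1 = 1 → 0x1 << 5 → word 0x28
flags:2 = -2 → 0x2 << 6 → word 0xa8
word = 0xa8 → little-endian bytes:
  [0]=0xa8

a8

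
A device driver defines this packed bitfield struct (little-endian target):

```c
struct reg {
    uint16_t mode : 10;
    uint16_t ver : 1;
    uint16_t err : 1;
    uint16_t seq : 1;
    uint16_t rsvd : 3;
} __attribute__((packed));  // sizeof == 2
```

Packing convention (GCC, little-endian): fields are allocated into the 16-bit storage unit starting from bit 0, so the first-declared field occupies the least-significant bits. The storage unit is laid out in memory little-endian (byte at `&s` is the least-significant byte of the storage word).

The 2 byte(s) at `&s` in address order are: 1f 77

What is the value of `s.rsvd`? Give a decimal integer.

[0]=0x1f [1]=0x77 (little-endian) → word 0x771f
mode [0+:10] = (word>>0) & 0x3ff = 799
ver [10+:1] = (word>>10) & 0x1 = 1
err [11+:1] = (word>>11) & 0x1 = 0
seq [12+:1] = (word>>12) & 0x1 = 1
rsvd [13+:3] = (word>>13) & 0x7 = 3  ←

3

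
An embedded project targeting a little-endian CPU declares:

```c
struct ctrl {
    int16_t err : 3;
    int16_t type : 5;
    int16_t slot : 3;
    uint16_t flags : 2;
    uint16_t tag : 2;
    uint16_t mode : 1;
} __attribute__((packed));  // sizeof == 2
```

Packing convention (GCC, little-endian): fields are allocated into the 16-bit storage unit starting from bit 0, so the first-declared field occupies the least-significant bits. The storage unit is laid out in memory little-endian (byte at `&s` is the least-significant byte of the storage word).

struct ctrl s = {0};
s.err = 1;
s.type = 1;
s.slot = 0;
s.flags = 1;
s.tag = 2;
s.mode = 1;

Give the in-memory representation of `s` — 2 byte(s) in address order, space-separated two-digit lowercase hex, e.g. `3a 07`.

09 c8

err:3 = 1 → 0x1 << 0 → word 0x0001
type:5 = 1 → 0x1 << 3 → word 0x0009
slot:3 = 0 → 0x0 << 8 → word 0x0009
flags:2 = 1 → 0x1 << 11 → word 0x0809
tag:2 = 2 → 0x2 << 13 → word 0x4809
mode:1 = 1 → 0x1 << 15 → word 0xc809
word = 0xc809 → little-endian bytes:
  [0]=0x09  [1]=0xc8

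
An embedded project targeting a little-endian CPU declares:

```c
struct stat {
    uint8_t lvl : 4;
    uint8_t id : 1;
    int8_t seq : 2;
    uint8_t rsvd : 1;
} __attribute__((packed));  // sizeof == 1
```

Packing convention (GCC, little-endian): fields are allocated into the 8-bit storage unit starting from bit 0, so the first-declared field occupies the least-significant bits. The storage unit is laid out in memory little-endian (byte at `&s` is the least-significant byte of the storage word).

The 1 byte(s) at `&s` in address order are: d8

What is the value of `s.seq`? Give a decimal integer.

[0]=0xd8 (little-endian) → word 0xd8
lvl:4 @ bit 0 → (0xd8>>0)&0xf = 0x8
id:1 @ bit 4 → (0xd8>>4)&0x1 = 0x1
seq:2 @ bit 5 → (0xd8>>5)&0x3 = 0x2  ←
rsvd:1 @ bit 7 → (0xd8>>7)&0x1 = 0x1
seq signed 2b, MSB=1: 2 - 4 = -2

-2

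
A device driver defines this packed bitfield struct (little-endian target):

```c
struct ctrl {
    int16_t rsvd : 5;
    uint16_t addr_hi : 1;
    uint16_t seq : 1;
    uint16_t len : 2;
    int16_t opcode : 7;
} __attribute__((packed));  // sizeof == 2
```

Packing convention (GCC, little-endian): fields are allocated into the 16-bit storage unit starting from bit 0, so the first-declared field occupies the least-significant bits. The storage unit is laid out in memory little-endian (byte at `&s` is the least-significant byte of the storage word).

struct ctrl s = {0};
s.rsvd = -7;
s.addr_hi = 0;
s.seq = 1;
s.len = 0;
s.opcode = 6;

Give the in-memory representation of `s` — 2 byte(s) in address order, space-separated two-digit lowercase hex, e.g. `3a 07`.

[0+:5] rsvd=-7 & 0x1f = 0x19; word=0x0019
[5+:1] addr_hi=0 & 0x1 = 0x0; word=0x0019
[6+:1] seq=1 & 0x1 = 0x1; word=0x0059
[7+:2] len=0 & 0x3 = 0x0; word=0x0059
[9+:7] opcode=6 & 0x7f = 0x6; word=0x0c59
word = 0x0c59 → little-endian bytes:
  [0]=0x59  [1]=0x0c

59 0c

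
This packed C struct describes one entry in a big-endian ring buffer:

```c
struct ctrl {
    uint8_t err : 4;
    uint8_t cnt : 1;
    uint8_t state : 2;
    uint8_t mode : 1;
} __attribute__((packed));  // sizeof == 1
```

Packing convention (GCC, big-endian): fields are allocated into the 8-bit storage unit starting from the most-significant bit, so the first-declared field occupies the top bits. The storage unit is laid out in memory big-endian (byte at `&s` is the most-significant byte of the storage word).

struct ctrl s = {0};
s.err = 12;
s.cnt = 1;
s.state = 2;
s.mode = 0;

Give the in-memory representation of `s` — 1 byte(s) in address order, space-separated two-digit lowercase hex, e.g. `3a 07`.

err:4 = 12 → 0xc << 4 → word 0xc0
cnt:1 = 1 → 0x1 << 3 → word 0xc8
state:2 = 2 → 0x2 << 1 → word 0xcc
mode:1 = 0 → 0x0 << 0 → word 0xcc
word = 0xcc → big-endian bytes:
  [0]=0xcc

cc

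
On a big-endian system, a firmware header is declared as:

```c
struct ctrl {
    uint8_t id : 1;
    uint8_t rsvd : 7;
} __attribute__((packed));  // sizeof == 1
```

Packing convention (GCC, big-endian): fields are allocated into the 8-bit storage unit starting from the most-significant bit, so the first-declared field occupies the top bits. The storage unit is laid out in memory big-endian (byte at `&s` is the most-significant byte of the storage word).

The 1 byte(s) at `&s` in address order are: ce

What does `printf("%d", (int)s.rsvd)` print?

78

[0]=0xce (big-endian) → word 0xce
id [7+:1] = (word>>7) & 0x1 = 1
rsvd [0+:7] = (word>>0) & 0x7f = 78  ←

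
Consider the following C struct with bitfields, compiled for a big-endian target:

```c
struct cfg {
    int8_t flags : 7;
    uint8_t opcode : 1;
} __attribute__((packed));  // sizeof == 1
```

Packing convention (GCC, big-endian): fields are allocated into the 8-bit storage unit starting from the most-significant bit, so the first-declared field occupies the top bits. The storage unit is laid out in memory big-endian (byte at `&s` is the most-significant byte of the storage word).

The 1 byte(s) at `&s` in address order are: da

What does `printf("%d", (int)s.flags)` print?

-19

[0]=0xda (big-endian) → word 0xda
flags [1+:7] = (word>>1) & 0x7f = 109  ←
opcode [0+:1] = (word>>0) & 0x1 = 0
flags signed 7b, MSB=1: 109 - 128 = -19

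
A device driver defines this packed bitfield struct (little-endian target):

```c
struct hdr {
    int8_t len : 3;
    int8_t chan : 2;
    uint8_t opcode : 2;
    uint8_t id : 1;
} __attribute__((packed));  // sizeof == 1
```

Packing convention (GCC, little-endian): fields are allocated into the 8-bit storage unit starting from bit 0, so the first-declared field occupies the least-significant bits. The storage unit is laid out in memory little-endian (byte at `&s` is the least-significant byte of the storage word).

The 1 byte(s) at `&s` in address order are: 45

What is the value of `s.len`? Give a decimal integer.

[0]=0x45 (little-endian) → word 0x45
len [0+:3] = (word>>0) & 0x7 = 5  ←
chan [3+:2] = (word>>3) & 0x3 = 0
opcode [5+:2] = (word>>5) & 0x3 = 2
id [7+:1] = (word>>7) & 0x1 = 0
len signed 3b, MSB=1: 5 - 8 = -3

-3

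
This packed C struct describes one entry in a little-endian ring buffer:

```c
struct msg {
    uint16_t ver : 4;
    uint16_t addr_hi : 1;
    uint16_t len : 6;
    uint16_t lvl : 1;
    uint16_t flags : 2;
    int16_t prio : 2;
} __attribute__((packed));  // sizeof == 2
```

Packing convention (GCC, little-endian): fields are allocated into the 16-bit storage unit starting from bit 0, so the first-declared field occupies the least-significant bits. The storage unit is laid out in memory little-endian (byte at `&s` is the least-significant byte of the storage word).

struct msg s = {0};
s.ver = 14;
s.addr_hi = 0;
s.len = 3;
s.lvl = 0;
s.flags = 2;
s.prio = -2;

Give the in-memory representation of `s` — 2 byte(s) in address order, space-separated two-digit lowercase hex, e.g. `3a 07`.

6e a0

ver (4b) val=14 bits=0xe at bit 0: 0x000e
addr_hi (1b) val=0 bits=0x0 at bit 4: 0x000e
len (6b) val=3 bits=0x3 at bit 5: 0x006e
lvl (1b) val=0 bits=0x0 at bit 11: 0x006e
flags (2b) val=2 bits=0x2 at bit 12: 0x206e
prio (2b) val=-2 bits=0x2 at bit 14: 0xa06e
word = 0xa06e → little-endian bytes:
  [0]=0x6e  [1]=0xa0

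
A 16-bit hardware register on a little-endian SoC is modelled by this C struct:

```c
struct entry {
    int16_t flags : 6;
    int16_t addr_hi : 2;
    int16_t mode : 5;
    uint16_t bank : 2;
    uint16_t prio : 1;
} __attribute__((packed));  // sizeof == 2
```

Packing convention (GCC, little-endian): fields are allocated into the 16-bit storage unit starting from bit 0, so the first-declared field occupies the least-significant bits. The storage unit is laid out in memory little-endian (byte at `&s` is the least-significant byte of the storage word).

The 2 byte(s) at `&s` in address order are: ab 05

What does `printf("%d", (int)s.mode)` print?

[0]=0xab [1]=0x05 (little-endian) → word 0x05ab
flags:6 @ bit 0 → (0x05ab>>0)&0x3f = 0x2b
addr_hi:2 @ bit 6 → (0x05ab>>6)&0x3 = 0x2
mode:5 @ bit 8 → (0x05ab>>8)&0x1f = 0x5  ←
bank:2 @ bit 13 → (0x05ab>>13)&0x3 = 0x0
prio:1 @ bit 15 → (0x05ab>>15)&0x1 = 0x0
mode signed 5b, MSB=0: value = 5

5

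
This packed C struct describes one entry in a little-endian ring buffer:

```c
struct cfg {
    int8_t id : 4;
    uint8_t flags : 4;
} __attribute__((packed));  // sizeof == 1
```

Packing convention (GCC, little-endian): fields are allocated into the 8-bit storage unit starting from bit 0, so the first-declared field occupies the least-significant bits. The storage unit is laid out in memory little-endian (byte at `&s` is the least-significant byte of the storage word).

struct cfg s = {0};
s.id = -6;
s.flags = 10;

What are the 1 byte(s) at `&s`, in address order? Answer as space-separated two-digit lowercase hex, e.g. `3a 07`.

aa

id:4 = -6 → 0xa << 0 → word 0x0a
flags:4 = 10 → 0xa << 4 → word 0xaa
word = 0xaa → little-endian bytes:
  [0]=0xaa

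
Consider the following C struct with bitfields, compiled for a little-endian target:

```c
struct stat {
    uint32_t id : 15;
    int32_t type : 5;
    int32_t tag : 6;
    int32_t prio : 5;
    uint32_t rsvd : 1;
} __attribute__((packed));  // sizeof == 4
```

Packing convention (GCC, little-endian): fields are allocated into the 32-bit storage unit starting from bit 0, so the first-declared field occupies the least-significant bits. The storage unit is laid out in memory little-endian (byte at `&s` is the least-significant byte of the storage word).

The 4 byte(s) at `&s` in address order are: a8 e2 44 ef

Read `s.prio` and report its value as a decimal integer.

[0]=0xa8 [1]=0xe2 [2]=0x44 [3]=0xef (little-endian) → word 0xef44e2a8
id:15 @ bit 0 → (0xef44e2a8>>0)&0x7fff = 0x62a8
type:5 @ bit 15 → (0xef44e2a8>>15)&0x1f = 0x9
tag:6 @ bit 20 → (0xef44e2a8>>20)&0x3f = 0x34
prio:5 @ bit 26 → (0xef44e2a8>>26)&0x1f = 0x1b  ←
rsvd:1 @ bit 31 → (0xef44e2a8>>31)&0x1 = 0x1
prio signed 5b, MSB=1: 27 - 32 = -5

-5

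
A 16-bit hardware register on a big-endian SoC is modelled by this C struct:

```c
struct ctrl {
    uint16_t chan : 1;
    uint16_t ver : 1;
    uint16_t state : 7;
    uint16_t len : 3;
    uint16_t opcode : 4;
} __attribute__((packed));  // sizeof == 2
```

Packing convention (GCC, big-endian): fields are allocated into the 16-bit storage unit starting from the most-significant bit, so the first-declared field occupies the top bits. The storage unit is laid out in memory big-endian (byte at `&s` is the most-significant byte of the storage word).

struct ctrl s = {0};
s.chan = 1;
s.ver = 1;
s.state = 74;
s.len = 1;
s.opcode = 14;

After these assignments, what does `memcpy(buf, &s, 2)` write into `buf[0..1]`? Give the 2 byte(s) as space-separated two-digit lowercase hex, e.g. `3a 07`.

e5 1e

chan:1 = 1 → 0x1 << 15 → word 0x8000
ver:1 = 1 → 0x1 << 14 → word 0xc000
state:7 = 74 → 0x4a << 7 → word 0xe500
len:3 = 1 → 0x1 << 4 → word 0xe510
opcode:4 = 14 → 0xe << 0 → word 0xe51e
word = 0xe51e → big-endian bytes:
  [0]=0xe5  [1]=0x1e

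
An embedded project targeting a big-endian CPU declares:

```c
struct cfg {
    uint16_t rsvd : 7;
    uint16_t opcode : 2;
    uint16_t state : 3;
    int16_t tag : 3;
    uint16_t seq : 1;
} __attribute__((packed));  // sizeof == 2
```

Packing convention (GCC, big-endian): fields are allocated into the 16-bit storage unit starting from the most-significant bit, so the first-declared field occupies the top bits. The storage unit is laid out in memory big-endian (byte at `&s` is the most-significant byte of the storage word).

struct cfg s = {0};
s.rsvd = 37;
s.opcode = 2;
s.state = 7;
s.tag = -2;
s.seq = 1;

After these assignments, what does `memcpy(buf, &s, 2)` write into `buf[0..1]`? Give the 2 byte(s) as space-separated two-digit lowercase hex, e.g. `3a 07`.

rsvd:7 = 37 → 0x25 << 9 → word 0x4a00
opcode:2 = 2 → 0x2 << 7 → word 0x4b00
state:3 = 7 → 0x7 << 4 → word 0x4b70
tag:3 = -2 → 0x6 << 1 → word 0x4b7c
seq:1 = 1 → 0x1 << 0 → word 0x4b7d
word = 0x4b7d → big-endian bytes:
  [0]=0x4b  [1]=0x7d

4b 7d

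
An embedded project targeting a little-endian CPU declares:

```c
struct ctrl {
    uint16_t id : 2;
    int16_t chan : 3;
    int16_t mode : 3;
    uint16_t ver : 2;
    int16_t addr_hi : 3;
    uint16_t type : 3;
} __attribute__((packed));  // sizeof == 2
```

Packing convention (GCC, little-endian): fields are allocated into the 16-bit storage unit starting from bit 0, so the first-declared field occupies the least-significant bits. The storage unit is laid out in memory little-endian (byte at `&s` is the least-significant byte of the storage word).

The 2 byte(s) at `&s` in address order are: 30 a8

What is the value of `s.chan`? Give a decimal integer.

[0]=0x30 [1]=0xa8 (little-endian) → word 0xa830
id [0+:2] = (word>>0) & 0x3 = 0
chan [2+:3] = (word>>2) & 0x7 = 4  ←
mode [5+:3] = (word>>5) & 0x7 = 1
ver [8+:2] = (word>>8) & 0x3 = 0
addr_hi [10+:3] = (word>>10) & 0x7 = 2
type [13+:3] = (word>>13) & 0x7 = 5
chan signed 3b, MSB=1: 4 - 8 = -4

-4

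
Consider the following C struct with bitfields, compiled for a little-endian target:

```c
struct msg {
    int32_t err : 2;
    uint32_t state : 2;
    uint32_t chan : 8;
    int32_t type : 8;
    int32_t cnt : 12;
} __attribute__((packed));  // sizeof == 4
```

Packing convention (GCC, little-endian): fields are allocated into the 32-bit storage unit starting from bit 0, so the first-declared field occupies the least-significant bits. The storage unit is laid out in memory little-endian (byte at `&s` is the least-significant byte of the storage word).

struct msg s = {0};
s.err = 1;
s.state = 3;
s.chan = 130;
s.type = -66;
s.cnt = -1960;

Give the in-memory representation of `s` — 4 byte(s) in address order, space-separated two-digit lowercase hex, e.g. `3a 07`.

err:2 = 1 → 0x1 << 0 → word 0x00000001
state:2 = 3 → 0x3 << 2 → word 0x0000000d
chan:8 = 130 → 0x82 << 4 → word 0x0000082d
type:8 = -66 → 0xbe << 12 → word 0x000be82d
cnt:12 = -1960 → 0x858 << 20 → word 0x858be82d
word = 0x858be82d → little-endian bytes:
  [0]=0x2d  [1]=0xe8  [2]=0x8b  [3]=0x85

2d e8 8b 85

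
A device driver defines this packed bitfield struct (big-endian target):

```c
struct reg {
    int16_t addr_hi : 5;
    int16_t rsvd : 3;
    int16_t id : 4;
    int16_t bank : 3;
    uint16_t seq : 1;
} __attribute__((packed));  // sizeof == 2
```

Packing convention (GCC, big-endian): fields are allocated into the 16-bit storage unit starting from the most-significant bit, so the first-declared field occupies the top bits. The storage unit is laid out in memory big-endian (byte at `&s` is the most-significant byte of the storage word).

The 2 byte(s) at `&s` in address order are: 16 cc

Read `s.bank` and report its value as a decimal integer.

[0]=0x16 [1]=0xcc (big-endian) → word 0x16cc
addr_hi [11+:5] = (word>>11) & 0x1f = 2
rsvd [8+:3] = (word>>8) & 0x7 = 6
id [4+:4] = (word>>4) & 0xf = 12
bank [1+:3] = (word>>1) & 0x7 = 6  ←
seq [0+:1] = (word>>0) & 0x1 = 0
bank signed 3b, MSB=1: 6 - 8 = -2

-2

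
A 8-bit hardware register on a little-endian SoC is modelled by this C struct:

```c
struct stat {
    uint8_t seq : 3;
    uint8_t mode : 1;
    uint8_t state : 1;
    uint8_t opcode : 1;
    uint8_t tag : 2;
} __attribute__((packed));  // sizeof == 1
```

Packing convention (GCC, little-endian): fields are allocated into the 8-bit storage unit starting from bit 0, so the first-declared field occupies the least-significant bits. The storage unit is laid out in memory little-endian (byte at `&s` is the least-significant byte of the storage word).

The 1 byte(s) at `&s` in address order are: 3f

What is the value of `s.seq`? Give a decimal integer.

7

[0]=0x3f (little-endian) → word 0x3f
seq:3 @ bit 0 → (0x3f>>0)&0x7 = 0x7  ←
mode:1 @ bit 3 → (0x3f>>3)&0x1 = 0x1
state:1 @ bit 4 → (0x3f>>4)&0x1 = 0x1
opcode:1 @ bit 5 → (0x3f>>5)&0x1 = 0x1
tag:2 @ bit 6 → (0x3f>>6)&0x3 = 0x0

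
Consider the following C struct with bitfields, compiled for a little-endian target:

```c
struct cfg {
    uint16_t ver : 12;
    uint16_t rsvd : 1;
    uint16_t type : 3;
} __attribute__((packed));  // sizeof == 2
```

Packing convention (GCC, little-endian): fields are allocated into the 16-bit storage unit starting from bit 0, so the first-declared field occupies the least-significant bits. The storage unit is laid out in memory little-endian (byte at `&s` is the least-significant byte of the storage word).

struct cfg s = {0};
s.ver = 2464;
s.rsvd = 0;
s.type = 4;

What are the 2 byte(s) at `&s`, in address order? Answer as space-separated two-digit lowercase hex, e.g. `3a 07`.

a0 89

[0+:12] ver=2464 & 0xfff = 0x9a0; word=0x09a0
[12+:1] rsvd=0 & 0x1 = 0x0; word=0x09a0
[13+:3] type=4 & 0x7 = 0x4; word=0x89a0
word = 0x89a0 → little-endian bytes:
  [0]=0xa0  [1]=0x89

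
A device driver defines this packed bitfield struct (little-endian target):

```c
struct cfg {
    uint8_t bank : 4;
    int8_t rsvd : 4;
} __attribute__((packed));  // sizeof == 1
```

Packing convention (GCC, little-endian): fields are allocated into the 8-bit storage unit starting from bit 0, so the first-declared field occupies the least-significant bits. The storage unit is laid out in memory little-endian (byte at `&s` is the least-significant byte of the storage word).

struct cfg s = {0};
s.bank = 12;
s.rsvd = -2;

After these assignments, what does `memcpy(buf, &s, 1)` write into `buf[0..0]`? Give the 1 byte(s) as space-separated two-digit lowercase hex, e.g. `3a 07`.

bank (4b) val=12 bits=0xc at bit 0: 0x0c
rsvd (4b) val=-2 bits=0xe at bit 4: 0xec
word = 0xec → little-endian bytes:
  [0]=0xec

ec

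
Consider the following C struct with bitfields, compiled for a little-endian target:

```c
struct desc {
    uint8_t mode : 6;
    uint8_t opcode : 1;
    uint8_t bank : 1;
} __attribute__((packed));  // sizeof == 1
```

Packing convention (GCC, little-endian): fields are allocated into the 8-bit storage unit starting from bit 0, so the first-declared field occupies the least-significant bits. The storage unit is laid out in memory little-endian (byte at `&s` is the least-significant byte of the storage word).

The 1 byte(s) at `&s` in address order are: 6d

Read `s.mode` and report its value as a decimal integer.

45

[0]=0x6d (little-endian) → word 0x6d
mode:6 @ bit 0 → (0x6d>>0)&0x3f = 0x2d  ←
opcode:1 @ bit 6 → (0x6d>>6)&0x1 = 0x1
bank:1 @ bit 7 → (0x6d>>7)&0x1 = 0x0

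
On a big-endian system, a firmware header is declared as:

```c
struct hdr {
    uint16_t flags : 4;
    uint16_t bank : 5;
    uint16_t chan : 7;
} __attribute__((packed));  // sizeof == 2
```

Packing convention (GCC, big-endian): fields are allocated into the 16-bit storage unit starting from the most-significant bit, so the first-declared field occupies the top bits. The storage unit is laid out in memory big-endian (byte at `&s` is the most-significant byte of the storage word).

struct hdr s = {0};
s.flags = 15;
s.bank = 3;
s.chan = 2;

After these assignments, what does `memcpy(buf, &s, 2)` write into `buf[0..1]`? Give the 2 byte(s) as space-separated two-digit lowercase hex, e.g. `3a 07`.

flags (4b) val=15 bits=0xf at bit 12: 0xf000
bank (5b) val=3 bits=0x3 at bit 7: 0xf180
chan (7b) val=2 bits=0x2 at bit 0: 0xf182
word = 0xf182 → big-endian bytes:
  [0]=0xf1  [1]=0x82

f1 82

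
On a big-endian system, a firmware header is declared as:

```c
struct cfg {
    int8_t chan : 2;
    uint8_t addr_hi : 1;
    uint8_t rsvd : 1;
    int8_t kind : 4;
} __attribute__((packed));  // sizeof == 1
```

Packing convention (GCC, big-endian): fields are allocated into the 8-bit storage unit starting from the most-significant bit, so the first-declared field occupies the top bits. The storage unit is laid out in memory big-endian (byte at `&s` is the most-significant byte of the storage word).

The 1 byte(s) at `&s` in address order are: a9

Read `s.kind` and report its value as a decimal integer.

-7

[0]=0xa9 (big-endian) → word 0xa9
chan [6+:2] = (word>>6) & 0x3 = 2
addr_hi [5+:1] = (word>>5) & 0x1 = 1
rsvd [4+:1] = (word>>4) & 0x1 = 0
kind [0+:4] = (word>>0) & 0xf = 9  ←
kind signed 4b, MSB=1: 9 - 16 = -7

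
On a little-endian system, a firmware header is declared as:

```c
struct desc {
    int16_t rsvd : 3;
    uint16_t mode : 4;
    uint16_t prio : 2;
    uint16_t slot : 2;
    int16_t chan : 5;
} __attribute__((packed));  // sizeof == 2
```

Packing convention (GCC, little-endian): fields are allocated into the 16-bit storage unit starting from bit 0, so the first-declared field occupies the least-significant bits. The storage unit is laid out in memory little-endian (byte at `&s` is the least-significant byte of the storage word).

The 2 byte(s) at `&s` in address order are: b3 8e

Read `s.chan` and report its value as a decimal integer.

-15

[0]=0xb3 [1]=0x8e (little-endian) → word 0x8eb3
rsvd [0+:3] = (word>>0) & 0x7 = 3
mode [3+:4] = (word>>3) & 0xf = 6
prio [7+:2] = (word>>7) & 0x3 = 1
slot [9+:2] = (word>>9) & 0x3 = 3
chan [11+:5] = (word>>11) & 0x1f = 17  ←
chan signed 5b, MSB=1: 17 - 32 = -15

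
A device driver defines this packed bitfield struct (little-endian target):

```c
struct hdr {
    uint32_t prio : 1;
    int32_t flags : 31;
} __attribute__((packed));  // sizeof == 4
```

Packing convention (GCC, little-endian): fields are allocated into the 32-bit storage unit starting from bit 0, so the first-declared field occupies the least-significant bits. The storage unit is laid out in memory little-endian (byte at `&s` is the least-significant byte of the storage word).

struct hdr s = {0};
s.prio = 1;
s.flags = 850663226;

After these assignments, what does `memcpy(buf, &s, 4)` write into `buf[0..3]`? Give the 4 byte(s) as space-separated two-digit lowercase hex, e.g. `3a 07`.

75 2e 68 65

prio (1b) val=1 bits=0x1 at bit 0: 0x00000001
flags (31b) val=850663226 bits=0x32b4173a at bit 1: 0x65682e75
word = 0x65682e75 → little-endian bytes:
  [0]=0x75  [1]=0x2e  [2]=0x68  [3]=0x65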